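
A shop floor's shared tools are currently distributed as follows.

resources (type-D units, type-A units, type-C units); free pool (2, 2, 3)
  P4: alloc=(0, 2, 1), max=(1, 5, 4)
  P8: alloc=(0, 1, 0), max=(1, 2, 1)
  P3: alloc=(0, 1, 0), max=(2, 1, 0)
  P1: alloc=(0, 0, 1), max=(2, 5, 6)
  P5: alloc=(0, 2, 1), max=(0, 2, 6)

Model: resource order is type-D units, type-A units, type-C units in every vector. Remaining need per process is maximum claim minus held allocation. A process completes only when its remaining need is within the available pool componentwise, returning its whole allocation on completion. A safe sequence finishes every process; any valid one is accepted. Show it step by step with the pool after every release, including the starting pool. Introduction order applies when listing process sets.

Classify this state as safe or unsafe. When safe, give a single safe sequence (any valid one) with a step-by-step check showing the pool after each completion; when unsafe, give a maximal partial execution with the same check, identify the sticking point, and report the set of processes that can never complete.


The state is UNSAFE.
Key observation: after P8, P4, P3 complete, (2, 6, 4) is the best the pool ever gets, yet each leftover process wants more type-C units.
The run P8, P4, P3 cannot be extended any further. Walking it through:
  pool = (2, 2, 3)
  P8: need (1, 1, 1) fits (2, 2, 3); releases (0, 1, 0), pool now (2, 3, 3)
  P4: need (1, 3, 3) fits (2, 3, 3); releases (0, 2, 1), pool now (2, 5, 4)
  P3: need (2, 0, 0) fits (2, 5, 4); releases (0, 1, 0), pool now (2, 6, 4)
  P1 still needs (2, 5, 5) but only (2, 6, 4) is free — short on type-C units
  P5 still needs (0, 0, 5) but only (2, 6, 4) is free — short on type-C units
Processes that can never finish: P1 and P5.


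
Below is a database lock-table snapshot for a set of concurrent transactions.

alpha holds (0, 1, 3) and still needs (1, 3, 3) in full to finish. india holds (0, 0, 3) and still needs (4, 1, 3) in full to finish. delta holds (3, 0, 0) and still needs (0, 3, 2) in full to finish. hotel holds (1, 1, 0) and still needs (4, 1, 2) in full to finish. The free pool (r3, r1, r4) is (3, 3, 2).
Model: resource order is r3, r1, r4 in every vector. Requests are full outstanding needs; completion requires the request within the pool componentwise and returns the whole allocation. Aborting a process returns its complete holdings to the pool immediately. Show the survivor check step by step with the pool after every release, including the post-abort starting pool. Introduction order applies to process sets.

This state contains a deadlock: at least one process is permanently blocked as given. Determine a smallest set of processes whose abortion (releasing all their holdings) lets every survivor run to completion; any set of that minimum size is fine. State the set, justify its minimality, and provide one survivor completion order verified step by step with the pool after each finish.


Minimum abort set: india.
Key observation: the deadlocked alpha becomes finishable only because india released (0, 0, 3); it completes at step 1 below.
No smaller set exists: with zero aborts the deadlock remains.
One survivor order: alpha, delta, hotel. Step-by-step check (post-abort pool first):
  pool = (3, 3, 5)
  alpha needs (1, 3, 3) <= (3, 3, 5) -> finishes; pool += (0, 1, 3) = (3, 4, 8)
  delta needs (0, 3, 2) <= (3, 4, 8) -> finishes; pool += (3, 0, 0) = (6, 4, 8)
  hotel needs (4, 1, 2) <= (6, 4, 8) -> finishes; pool += (1, 1, 0) = (7, 5, 8)


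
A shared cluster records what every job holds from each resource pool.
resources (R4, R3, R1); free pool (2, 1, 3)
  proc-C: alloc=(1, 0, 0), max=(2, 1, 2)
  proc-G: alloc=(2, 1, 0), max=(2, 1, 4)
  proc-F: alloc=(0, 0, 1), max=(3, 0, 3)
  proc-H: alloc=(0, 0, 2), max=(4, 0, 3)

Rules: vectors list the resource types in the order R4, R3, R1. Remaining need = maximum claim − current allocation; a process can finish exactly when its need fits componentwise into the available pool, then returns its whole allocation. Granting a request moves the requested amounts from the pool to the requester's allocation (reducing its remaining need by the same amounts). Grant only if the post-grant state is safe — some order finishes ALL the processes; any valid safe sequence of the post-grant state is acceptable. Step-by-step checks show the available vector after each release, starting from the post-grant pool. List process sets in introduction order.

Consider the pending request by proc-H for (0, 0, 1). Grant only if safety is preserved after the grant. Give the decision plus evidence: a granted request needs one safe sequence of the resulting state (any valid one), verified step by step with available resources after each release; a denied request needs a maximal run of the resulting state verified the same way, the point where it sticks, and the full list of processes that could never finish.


DENY. Granting would leave the state unsafe.
Key observation: after proc-C, proc-F the pool peaks at (3, 1, 3), and each blocked process is short somewhere: proc-G on R1; proc-H on R4.
Pretend the grant happened; the run proc-C, proc-F goes as far as possible. Step-by-step check:
  pool = (2, 1, 2)
  run proc-C (needs (1, 1, 2), free (2, 1, 2)); after release of (1, 0, 0) the pool is (3, 1, 2)
  run proc-F (needs (3, 0, 2), free (3, 1, 2)); after release of (0, 0, 1) the pool is (3, 1, 3)
  proc-G cannot run: need (0, 0, 4) vs free (3, 1, 3) (insufficient R1)
  proc-H cannot run: need (4, 0, 0) vs free (3, 1, 3) (insufficient R4)
Had the request been granted, proc-G and proc-H could never finish.


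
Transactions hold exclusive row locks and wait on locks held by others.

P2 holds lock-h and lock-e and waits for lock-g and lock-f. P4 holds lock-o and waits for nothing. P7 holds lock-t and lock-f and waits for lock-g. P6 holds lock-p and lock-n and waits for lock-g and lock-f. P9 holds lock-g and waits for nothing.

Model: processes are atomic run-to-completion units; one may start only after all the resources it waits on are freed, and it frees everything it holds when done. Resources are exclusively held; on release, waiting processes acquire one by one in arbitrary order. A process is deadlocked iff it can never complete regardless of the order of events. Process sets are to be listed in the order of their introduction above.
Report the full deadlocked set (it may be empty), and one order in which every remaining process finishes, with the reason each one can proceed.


No process is deadlocked.
Key observation: no waiting chain loops back on itself — every chain ends at a process that waits on nothing, so everyone eventually runs.
A valid finishing order for the others: P9, P7, P6, P4, P2.
Walking it through:
  P9: no waits; runs immediately, freeing lock-g
  run P7 (all its waits — lock-g — are resolved); releases lock-t and lock-f
  run P6 (all its waits — lock-g and lock-f — are resolved); releases lock-p and lock-n
  P4: no waits; runs immediately, freeing lock-o
  run P2 (all its waits — lock-g and lock-f — are resolved); releases lock-h and lock-e


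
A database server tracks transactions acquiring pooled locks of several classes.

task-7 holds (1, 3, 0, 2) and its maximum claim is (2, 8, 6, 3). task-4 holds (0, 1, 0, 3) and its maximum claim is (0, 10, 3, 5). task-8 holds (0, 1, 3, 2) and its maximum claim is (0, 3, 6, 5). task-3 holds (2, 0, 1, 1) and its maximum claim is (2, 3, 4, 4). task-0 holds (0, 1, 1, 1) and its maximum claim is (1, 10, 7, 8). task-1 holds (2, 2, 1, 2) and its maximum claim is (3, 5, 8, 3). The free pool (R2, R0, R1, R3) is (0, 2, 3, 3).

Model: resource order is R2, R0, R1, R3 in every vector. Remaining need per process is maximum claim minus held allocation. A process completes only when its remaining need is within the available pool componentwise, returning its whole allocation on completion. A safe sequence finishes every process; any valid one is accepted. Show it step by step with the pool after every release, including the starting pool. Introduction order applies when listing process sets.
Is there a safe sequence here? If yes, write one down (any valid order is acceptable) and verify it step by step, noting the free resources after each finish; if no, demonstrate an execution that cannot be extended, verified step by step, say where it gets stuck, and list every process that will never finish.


UNSAFE.
Key observation: the wall is R0: completing task-8, task-3, task-1, task-7 brings the pool only to (5, 8, 8, 10), and all the rest need more.
Going as far as possible: task-8, task-3, task-1, task-7; after that, nothing fits. Verifying each step:
  pool = (0, 2, 3, 3)
  task-8: need (0, 2, 3, 3) fits (0, 2, 3, 3); releases (0, 1, 3, 2), pool now (0, 3, 6, 5)
  task-3: need (0, 3, 3, 3) fits (0, 3, 6, 5); releases (2, 0, 1, 1), pool now (2, 3, 7, 6)
  task-1: need (1, 3, 7, 1) fits (2, 3, 7, 6); releases (2, 2, 1, 2), pool now (4, 5, 8, 8)
  task-7: need (1, 5, 6, 1) fits (4, 5, 8, 8); releases (1, 3, 0, 2), pool now (5, 8, 8, 10)
  task-4 still needs (0, 9, 3, 2) but only (5, 8, 8, 10) is free — short on R0
  task-0 still needs (1, 9, 6, 7) but only (5, 8, 8, 10) is free — short on R0
Permanently blocked: task-4 and task-0.


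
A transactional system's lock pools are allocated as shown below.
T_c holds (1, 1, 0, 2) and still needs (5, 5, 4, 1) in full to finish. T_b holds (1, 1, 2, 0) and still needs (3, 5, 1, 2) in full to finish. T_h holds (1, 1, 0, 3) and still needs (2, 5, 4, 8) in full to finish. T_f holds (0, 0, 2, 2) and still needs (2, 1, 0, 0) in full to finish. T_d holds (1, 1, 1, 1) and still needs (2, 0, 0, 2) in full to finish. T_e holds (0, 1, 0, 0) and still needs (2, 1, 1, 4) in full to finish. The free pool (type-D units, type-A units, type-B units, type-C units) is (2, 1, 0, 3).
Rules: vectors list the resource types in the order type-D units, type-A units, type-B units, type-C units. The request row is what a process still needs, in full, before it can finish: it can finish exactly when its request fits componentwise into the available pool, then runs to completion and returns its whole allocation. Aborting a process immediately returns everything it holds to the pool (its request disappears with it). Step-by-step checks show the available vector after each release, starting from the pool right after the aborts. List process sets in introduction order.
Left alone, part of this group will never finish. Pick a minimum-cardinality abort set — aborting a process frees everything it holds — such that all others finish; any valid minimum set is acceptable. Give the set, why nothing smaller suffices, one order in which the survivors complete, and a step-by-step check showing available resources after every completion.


The answer: abort T_b and T_h.
Key observation: T_c was stuck for good until T_b and T_h gave back (2, 2, 2, 3); in the order shown it finishes at step 4.
Minimality, checking each single-abort alternative: T_c alone leaves T_b blocked (short on type-A units); T_b alone leaves T_c blocked (short on type-D units and type-A units); T_h alone leaves T_c blocked (short on type-D units, type-A units and type-B units); T_f alone leaves T_c blocked (short on type-D units, type-A units and type-B units); T_d alone leaves T_c blocked (short on type-D units, type-A units and type-B units); T_e alone leaves T_c blocked (short on type-D units, type-A units and type-B units).
Survivors finish in the order: T_f, T_d, T_e, T_c. Verifying each step (pool after the aborts first):
  pool = (4, 3, 2, 6)
  T_f: need (2, 1, 0, 0) fits (4, 3, 2, 6); releases (0, 0, 2, 2), pool now (4, 3, 4, 8)
  T_d: need (2, 0, 0, 2) fits (4, 3, 4, 8); releases (1, 1, 1, 1), pool now (5, 4, 5, 9)
  T_e: need (2, 1, 1, 4) fits (5, 4, 5, 9); releases (0, 1, 0, 0), pool now (5, 5, 5, 9)
  T_c: need (5, 5, 4, 1) fits (5, 5, 5, 9); releases (1, 1, 0, 2), pool now (6, 6, 5, 11)


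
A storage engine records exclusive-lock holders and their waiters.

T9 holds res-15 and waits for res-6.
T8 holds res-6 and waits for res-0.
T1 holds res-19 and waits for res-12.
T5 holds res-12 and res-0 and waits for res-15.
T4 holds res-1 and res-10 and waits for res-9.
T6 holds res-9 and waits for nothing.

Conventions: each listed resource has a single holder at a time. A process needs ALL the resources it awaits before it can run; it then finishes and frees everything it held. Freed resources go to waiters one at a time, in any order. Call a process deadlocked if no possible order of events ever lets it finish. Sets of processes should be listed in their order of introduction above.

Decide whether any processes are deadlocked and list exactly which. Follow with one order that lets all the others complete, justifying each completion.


The deadlocked set is T9, T8, T1 and T5.
Key observation: T9 -> T8 -> T5 -> T9 is a circular wait — nothing in it can go first; T1 waits into the deadlock from upstream.
A valid finishing order for the others: T6, T4.
Step-by-step check:
  T6: no waits; runs immediately, freeing res-9
  T4: everything it awaited (res-9) is free; runs, freeing res-1 and res-10


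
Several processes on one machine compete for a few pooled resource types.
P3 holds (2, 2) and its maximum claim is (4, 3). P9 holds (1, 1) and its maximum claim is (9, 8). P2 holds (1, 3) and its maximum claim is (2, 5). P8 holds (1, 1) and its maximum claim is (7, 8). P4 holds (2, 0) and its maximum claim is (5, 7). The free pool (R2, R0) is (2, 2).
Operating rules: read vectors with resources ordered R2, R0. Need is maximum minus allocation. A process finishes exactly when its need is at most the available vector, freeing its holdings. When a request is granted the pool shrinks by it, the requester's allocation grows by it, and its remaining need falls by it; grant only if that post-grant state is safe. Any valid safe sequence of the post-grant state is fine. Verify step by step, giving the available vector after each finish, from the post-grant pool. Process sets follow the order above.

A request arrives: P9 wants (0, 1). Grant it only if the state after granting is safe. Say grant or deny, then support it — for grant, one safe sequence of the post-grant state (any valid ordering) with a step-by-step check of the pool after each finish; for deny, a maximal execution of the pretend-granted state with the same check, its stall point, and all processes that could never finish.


DENY. Granting would leave the state unsafe.
Key observation: after P3, P2 the pool peaks at (5, 6), and each blocked process is short somewhere: P9 on R2; P8 on R2, R0; P4 on R0.
Pretend the grant happened; the run P3, P2 goes as far as possible. Check, step by step:
  pool = (2, 1)
  run P3 (needs (2, 1), free (2, 1)); after release of (2, 2) the pool is (4, 3)
  run P2 (needs (1, 2), free (4, 3)); after release of (1, 3) the pool is (5, 6)
  P9 still needs (8, 6) but only (5, 6) is free — short on R2
  P8 still needs (6, 7) but only (5, 6) is free — short on R2 and R0
  P4 still needs (3, 7) but only (5, 6) is free — short on R0
Post-grant, the permanently blocked set is P9, P8 and P4.


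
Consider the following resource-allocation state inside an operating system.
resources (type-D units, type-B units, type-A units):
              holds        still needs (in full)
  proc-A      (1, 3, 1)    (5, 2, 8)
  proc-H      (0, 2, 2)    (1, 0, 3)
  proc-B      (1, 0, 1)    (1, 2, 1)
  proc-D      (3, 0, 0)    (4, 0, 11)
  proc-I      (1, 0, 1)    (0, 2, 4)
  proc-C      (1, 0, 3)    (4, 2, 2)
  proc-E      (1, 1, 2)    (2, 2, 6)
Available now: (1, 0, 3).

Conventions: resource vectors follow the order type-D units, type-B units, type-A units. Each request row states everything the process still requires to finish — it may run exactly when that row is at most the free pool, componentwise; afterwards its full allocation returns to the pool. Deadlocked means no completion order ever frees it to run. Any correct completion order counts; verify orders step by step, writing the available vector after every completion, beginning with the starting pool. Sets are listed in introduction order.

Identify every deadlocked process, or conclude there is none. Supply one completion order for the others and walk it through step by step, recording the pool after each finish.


No process is deadlocked.
Key observation: no deadlock: proc-H fits now, and the freed resources carry the rest through.
One completion order for the rest: proc-H, proc-I, proc-B, proc-E, proc-C, proc-A, proc-D. Walking it through:
  pool = (1, 0, 3)
  run proc-H (needs (1, 0, 3), free (1, 0, 3)); after release of (0, 2, 2) the pool is (1, 2, 5)
  run proc-I (needs (0, 2, 4), free (1, 2, 5)); after release of (1, 0, 1) the pool is (2, 2, 6)
  run proc-B (needs (1, 2, 1), free (2, 2, 6)); after release of (1, 0, 1) the pool is (3, 2, 7)
  run proc-E (needs (2, 2, 6), free (3, 2, 7)); after release of (1, 1, 2) the pool is (4, 3, 9)
  run proc-C (needs (4, 2, 2), free (4, 3, 9)); after release of (1, 0, 3) the pool is (5, 3, 12)
  run proc-A (needs (5, 2, 8), free (5, 3, 12)); after release of (1, 3, 1) the pool is (6, 6, 13)
  run proc-D (needs (4, 0, 11), free (6, 6, 13)); after release of (3, 0, 0) the pool is (9, 6, 13)


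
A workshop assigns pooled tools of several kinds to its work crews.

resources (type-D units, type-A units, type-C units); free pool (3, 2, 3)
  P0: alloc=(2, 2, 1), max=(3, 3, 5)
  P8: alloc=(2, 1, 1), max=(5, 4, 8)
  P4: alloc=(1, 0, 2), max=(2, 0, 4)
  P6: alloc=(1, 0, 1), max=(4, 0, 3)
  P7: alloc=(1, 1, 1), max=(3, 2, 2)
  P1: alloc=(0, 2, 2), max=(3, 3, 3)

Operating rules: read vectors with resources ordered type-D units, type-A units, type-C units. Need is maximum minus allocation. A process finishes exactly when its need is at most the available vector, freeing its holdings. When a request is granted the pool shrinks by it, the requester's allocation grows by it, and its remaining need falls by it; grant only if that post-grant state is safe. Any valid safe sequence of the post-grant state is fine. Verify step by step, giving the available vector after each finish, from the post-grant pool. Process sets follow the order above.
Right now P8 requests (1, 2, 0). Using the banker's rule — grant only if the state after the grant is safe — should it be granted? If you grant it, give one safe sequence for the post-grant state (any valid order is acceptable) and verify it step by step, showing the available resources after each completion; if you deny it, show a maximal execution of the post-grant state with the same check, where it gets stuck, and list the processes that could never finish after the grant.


DENY. Granting would leave the state unsafe.
Key observation: no order helps: past P4, P6, the free pool tops out at (4, 0, 6), below what each blocked process needs in type-A units.
Pretend the grant happened; the run P4, P6 goes as far as possible. Step-by-step check:
  pool = (2, 0, 3)
  P4 needs (1, 0, 2) <= (2, 0, 3) -> finishes; pool += (1, 0, 2) = (3, 0, 5)
  P6 needs (3, 0, 2) <= (3, 0, 5) -> finishes; pool += (1, 0, 1) = (4, 0, 6)
  blocked: P0 wants (1, 1, 4), pool (4, 0, 6) — not enough type-A units
  blocked: P8 wants (2, 1, 7), pool (4, 0, 6) — not enough type-A units and type-C units
  blocked: P7 wants (2, 1, 1), pool (4, 0, 6) — not enough type-A units
  blocked: P1 wants (3, 1, 1), pool (4, 0, 6) — not enough type-A units
Processes that could never finish after the grant: P0, P8, P7 and P1.


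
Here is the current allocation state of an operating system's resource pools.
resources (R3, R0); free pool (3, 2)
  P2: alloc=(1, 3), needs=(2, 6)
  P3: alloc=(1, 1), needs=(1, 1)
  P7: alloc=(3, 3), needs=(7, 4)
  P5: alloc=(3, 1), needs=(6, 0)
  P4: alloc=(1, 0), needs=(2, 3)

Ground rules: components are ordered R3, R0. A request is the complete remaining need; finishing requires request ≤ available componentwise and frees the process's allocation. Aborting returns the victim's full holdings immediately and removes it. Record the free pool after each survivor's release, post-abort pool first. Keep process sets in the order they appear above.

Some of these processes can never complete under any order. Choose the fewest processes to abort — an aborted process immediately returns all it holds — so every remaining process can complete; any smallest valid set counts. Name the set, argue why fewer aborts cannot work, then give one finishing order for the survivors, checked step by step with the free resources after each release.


Abort P2.
Key observation: the returned (1, 3) from P2 is what brings P5 — unrunnable before, under any order — into play at step 3.
Why nothing smaller works: aborting no one leaves the state deadlocked as given.
Survivors finish in the order: P4, P3, P5, P7. Walking it through (pool after the aborts first):
  pool = (4, 5)
  P4: need (2, 3) fits (4, 5); releases (1, 0), pool now (5, 5)
  P3: need (1, 1) fits (5, 5); releases (1, 1), pool now (6, 6)
  P5: need (6, 0) fits (6, 6); releases (3, 1), pool now (9, 7)
  P7: need (7, 4) fits (9, 7); releases (3, 3), pool now (12, 10)


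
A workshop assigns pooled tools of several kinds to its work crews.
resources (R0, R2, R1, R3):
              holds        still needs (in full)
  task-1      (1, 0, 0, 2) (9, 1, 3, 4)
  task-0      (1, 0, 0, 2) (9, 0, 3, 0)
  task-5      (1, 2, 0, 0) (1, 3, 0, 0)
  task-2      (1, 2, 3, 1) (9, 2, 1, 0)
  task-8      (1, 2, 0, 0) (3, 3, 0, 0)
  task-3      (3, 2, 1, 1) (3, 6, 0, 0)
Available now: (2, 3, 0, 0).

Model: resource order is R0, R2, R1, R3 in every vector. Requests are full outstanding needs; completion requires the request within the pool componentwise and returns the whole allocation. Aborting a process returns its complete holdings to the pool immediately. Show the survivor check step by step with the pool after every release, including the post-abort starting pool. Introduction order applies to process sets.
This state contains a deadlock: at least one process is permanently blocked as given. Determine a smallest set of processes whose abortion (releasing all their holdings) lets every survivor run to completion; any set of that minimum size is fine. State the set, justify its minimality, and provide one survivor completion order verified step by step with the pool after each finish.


The answer: abort task-1 and task-0.
Key observation: task-2 could never have finished before the abort; with (2, 0, 0, 4) returned by task-1 and task-0, it fits at step 4.
No one abort is enough; case by case: task-1 alone leaves task-0 blocked (short on R0 and R1); task-0 alone leaves task-1 blocked (short on R0, R1 and R3); task-5 alone leaves task-1 blocked (short on R0, R1 and R3); task-2 alone leaves task-1 blocked (short on R0 and R3); task-8 alone leaves task-1 blocked (short on R0, R1 and R3); task-3 alone leaves task-1 blocked (short on R0, R1 and R3).
The survivors complete as task-8, task-5, task-3, task-2. Check, step by step (starting from the post-abort pool):
  pool = (4, 3, 0, 4)
  task-8 needs (3, 3, 0, 0) <= (4, 3, 0, 4) -> finishes; pool += (1, 2, 0, 0) = (5, 5, 0, 4)
  task-5 needs (1, 3, 0, 0) <= (5, 5, 0, 4) -> finishes; pool += (1, 2, 0, 0) = (6, 7, 0, 4)
  task-3 needs (3, 6, 0, 0) <= (6, 7, 0, 4) -> finishes; pool += (3, 2, 1, 1) = (9, 9, 1, 5)
  task-2 needs (9, 2, 1, 0) <= (9, 9, 1, 5) -> finishes; pool += (1, 2, 3, 1) = (10, 11, 4, 6)


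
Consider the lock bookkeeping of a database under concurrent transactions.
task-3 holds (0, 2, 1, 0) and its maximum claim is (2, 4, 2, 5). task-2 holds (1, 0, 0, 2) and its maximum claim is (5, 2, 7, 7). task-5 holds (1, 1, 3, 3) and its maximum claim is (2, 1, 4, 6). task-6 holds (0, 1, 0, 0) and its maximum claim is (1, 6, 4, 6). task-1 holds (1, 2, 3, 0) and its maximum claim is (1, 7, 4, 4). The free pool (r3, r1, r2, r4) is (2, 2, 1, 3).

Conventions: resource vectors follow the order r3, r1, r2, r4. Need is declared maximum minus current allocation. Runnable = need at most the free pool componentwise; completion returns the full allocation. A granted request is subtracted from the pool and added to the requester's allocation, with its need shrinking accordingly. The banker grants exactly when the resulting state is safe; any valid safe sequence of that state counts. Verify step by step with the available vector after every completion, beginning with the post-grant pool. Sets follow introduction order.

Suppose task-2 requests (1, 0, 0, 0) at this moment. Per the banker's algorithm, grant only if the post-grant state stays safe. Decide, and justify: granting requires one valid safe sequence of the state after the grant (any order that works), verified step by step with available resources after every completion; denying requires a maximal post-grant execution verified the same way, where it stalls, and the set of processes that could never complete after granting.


GRANT — the state after the grant stays safe, e.g. via task-5, task-3, task-6, task-1, task-2.
Key observation: with (1, 2, 1, 3) left after the transfer, task-5 can run at once — the state stays safe.
Verifying the post-grant state step by step:
  pool = (1, 2, 1, 3)
  task-5 needs (1, 0, 1, 3) <= (1, 2, 1, 3) -> finishes; pool += (1, 1, 3, 3) = (2, 3, 4, 6)
  task-3 needs (2, 2, 1, 5) <= (2, 3, 4, 6) -> finishes; pool += (0, 2, 1, 0) = (2, 5, 5, 6)
  task-6 needs (1, 5, 4, 6) <= (2, 5, 5, 6) -> finishes; pool += (0, 1, 0, 0) = (2, 6, 5, 6)
  task-1 needs (0, 5, 1, 4) <= (2, 6, 5, 6) -> finishes; pool += (1, 2, 3, 0) = (3, 8, 8, 6)
  task-2 needs (3, 2, 7, 5) <= (3, 8, 8, 6) -> finishes; pool += (2, 0, 0, 2) = (5, 8, 8, 8)


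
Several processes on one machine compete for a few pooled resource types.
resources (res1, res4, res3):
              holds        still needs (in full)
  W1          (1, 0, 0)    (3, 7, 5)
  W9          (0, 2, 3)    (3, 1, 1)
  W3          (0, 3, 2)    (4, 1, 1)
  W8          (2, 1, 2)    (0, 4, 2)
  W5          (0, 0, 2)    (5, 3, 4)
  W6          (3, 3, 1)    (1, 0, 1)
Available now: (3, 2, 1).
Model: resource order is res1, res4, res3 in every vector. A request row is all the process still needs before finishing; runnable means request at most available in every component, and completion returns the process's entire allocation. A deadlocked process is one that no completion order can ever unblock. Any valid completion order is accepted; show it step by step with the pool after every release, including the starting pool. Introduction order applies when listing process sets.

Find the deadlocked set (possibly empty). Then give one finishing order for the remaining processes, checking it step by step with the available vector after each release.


No process is deadlocked.
Key observation: beginning at W9, releases accumulate fast enough that every process eventually fits.
The rest can finish in the order W9, W8, W5, W6, W1, W3. Check, step by step:
  pool = (3, 2, 1)
  W9 needs (3, 1, 1) <= (3, 2, 1) -> finishes; pool += (0, 2, 3) = (3, 4, 4)
  W8 needs (0, 4, 2) <= (3, 4, 4) -> finishes; pool += (2, 1, 2) = (5, 5, 6)
  W5 needs (5, 3, 4) <= (5, 5, 6) -> finishes; pool += (0, 0, 2) = (5, 5, 8)
  W6 needs (1, 0, 1) <= (5, 5, 8) -> finishes; pool += (3, 3, 1) = (8, 8, 9)
  W1 needs (3, 7, 5) <= (8, 8, 9) -> finishes; pool += (1, 0, 0) = (9, 8, 9)
  W3 needs (4, 1, 1) <= (9, 8, 9) -> finishes; pool += (0, 3, 2) = (9, 11, 11)


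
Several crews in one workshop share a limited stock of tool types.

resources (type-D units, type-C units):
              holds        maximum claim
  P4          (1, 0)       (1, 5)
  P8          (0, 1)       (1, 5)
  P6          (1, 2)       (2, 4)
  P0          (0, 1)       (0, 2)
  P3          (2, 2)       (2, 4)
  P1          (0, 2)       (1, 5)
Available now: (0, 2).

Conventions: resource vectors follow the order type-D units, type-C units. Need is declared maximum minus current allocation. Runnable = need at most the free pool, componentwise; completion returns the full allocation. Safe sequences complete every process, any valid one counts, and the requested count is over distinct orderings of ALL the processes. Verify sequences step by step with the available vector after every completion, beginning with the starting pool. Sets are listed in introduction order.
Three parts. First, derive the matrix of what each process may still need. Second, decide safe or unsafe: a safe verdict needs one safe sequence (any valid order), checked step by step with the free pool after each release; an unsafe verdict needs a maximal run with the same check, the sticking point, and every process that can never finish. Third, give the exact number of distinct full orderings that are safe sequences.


(1) Remaining need (order type-D units, type-C units):
  P4: (0, 5)
  P8: (1, 4)
  P6: (1, 2)
  P0: (0, 1)
  P3: (0, 2)
  P1: (1, 3)
(2) The state is SAFE; one workable sequence: P3, P8, P1, P6, P0, P4.
Key observation: P3 marks the first exact bind of the order: its need (0, 2) fits the free (0, 2) with zero slack on a requested resource.
Check, step by step:
  pool = (0, 2)
  P3 needs (0, 2) <= (0, 2) -> finishes; pool += (2, 2) = (2, 4)
  P8 needs (1, 4) <= (2, 4) -> finishes; pool += (0, 1) = (2, 5)
  P1 needs (1, 3) <= (2, 5) -> finishes; pool += (0, 2) = (2, 7)
  P6 needs (1, 2) <= (2, 7) -> finishes; pool += (1, 2) = (3, 9)
  P0 needs (0, 1) <= (3, 9) -> finishes; pool += (0, 1) = (3, 10)
  P4 needs (0, 5) <= (3, 10) -> finishes; pool += (1, 0) = (4, 10)
(3) The exact count: 120 of the possible complete orderings are safe sequences.


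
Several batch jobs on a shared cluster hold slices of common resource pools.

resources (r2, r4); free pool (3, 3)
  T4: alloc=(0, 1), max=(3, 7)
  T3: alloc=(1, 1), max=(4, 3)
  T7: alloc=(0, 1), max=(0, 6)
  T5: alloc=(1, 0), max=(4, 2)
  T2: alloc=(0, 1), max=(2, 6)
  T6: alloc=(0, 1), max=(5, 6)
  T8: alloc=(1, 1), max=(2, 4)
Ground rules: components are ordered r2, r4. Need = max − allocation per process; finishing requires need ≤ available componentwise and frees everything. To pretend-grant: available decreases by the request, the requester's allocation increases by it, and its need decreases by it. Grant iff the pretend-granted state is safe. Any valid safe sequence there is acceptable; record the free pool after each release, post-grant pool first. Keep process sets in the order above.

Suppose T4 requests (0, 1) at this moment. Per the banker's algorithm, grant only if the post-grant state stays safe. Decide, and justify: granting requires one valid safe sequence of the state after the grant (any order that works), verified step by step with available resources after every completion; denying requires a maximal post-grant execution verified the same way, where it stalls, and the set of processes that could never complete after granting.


DENY: after the grant no complete ordering would exist.
Key observation: once T5, T3, T8 finish, the pool peaks at (6, 4) — and every remaining process still needs more r4 than that.
Pretend the grant happened; the run T5, T3, T8 goes as far as possible. Step-by-step check:
  pool = (3, 2)
  T5: need (3, 2) fits (3, 2); releases (1, 0), pool now (4, 2)
  T3: need (3, 2) fits (4, 2); releases (1, 1), pool now (5, 3)
  T8: need (1, 3) fits (5, 3); releases (1, 1), pool now (6, 4)
  T4 cannot run: need (3, 5) vs free (6, 4) (insufficient r4)
  T7 cannot run: need (0, 5) vs free (6, 4) (insufficient r4)
  T2 cannot run: need (2, 5) vs free (6, 4) (insufficient r4)
  T6 cannot run: need (5, 5) vs free (6, 4) (insufficient r4)
Processes that could never finish after the grant: T4, T7, T2 and T6.


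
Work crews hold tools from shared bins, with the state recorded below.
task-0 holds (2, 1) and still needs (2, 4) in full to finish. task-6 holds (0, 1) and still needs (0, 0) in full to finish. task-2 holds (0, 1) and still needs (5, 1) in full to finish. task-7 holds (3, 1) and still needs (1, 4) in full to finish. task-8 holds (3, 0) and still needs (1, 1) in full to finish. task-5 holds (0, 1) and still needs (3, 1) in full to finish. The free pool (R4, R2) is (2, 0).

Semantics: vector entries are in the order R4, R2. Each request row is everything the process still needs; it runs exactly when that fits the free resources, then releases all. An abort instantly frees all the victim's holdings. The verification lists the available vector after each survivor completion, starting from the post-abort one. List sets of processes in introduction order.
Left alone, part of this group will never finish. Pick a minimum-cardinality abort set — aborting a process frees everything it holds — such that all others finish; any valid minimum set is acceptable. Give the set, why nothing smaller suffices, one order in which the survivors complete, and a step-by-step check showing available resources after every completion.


Minimum abort set: task-7.
Key observation: no ordering could ever have run task-0 before the abort of task-7; with (3, 1) back in the pool it fits at step 4.
No smaller set exists: with zero aborts the deadlock remains.
The survivors complete as task-5, task-6, task-2, task-0, task-8. Step-by-step check (starting from the post-abort pool):
  pool = (5, 1)
  task-5 needs (3, 1) <= (5, 1) -> finishes; pool += (0, 1) = (5, 2)
  task-6 needs (0, 0) <= (5, 2) -> finishes; pool += (0, 1) = (5, 3)
  task-2 needs (5, 1) <= (5, 3) -> finishes; pool += (0, 1) = (5, 4)
  task-0 needs (2, 4) <= (5, 4) -> finishes; pool += (2, 1) = (7, 5)
  task-8 needs (1, 1) <= (7, 5) -> finishes; pool += (3, 0) = (10, 5)


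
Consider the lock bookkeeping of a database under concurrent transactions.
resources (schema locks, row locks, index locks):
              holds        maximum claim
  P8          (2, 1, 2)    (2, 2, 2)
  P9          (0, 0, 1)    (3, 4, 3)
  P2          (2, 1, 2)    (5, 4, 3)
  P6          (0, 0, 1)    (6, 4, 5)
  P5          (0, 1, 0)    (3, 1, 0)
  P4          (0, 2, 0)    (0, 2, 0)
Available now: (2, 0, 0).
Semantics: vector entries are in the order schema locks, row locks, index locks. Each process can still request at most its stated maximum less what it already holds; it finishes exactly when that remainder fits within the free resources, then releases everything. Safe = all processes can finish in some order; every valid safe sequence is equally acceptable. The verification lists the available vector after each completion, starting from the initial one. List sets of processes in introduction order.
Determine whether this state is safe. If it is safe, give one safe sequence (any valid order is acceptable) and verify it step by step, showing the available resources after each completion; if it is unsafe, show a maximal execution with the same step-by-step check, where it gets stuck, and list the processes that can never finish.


The state is SAFE; one workable sequence: P4, P8, P5, P2, P6, P9.
Key observation: the first exact fit in this order is P6 — it needs (6, 4, 4) with (6, 5, 4) free, meeting a requested resource to the last unit.
Step-by-step check:
  pool = (2, 0, 0)
  P4: need (0, 0, 0) fits (2, 0, 0); releases (0, 2, 0), pool now (2, 2, 0)
  P8: need (0, 1, 0) fits (2, 2, 0); releases (2, 1, 2), pool now (4, 3, 2)
  P5: need (3, 0, 0) fits (4, 3, 2); releases (0, 1, 0), pool now (4, 4, 2)
  P2: need (3, 3, 1) fits (4, 4, 2); releases (2, 1, 2), pool now (6, 5, 4)
  P6: need (6, 4, 4) fits (6, 5, 4); releases (0, 0, 1), pool now (6, 5, 5)
  P9: need (3, 4, 2) fits (6, 5, 5); releases (0, 0, 1), pool now (6, 5, 6)


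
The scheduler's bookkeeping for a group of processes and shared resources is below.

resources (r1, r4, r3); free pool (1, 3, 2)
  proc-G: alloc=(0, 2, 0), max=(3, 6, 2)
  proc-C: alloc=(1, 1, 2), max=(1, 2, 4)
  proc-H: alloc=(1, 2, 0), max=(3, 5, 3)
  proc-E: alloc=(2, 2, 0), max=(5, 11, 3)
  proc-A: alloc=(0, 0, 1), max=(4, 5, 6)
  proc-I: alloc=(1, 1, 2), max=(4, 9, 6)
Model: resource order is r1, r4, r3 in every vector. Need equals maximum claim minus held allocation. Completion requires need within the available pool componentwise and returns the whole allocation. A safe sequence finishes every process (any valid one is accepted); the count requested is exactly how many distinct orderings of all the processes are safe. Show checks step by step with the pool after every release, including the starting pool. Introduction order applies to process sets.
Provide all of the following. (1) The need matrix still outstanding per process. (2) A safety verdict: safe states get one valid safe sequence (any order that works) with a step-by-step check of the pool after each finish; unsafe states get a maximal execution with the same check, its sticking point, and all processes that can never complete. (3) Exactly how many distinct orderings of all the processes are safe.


(1) Need matrix, components ordered r1, r4, r3:
  proc-G: (3, 4, 2)
  proc-C: (0, 1, 2)
  proc-H: (2, 3, 3)
  proc-E: (3, 9, 3)
  proc-A: (4, 5, 5)
  proc-I: (3, 8, 4)
(2) SAFE, for example via the order proc-C, proc-H, proc-G, proc-I, proc-E, proc-A.
Key observation: the first exact fit in this order is proc-C — it needs (0, 1, 2) with (1, 3, 2) free, meeting a requested resource to the last unit.
Walking it through:
  pool = (1, 3, 2)
  run proc-C (needs (0, 1, 2), free (1, 3, 2)); after release of (1, 1, 2) the pool is (2, 4, 4)
  run proc-H (needs (2, 3, 3), free (2, 4, 4)); after release of (1, 2, 0) the pool is (3, 6, 4)
  run proc-G (needs (3, 4, 2), free (3, 6, 4)); after release of (0, 2, 0) the pool is (3, 8, 4)
  run proc-I (needs (3, 8, 4), free (3, 8, 4)); after release of (1, 1, 2) the pool is (4, 9, 6)
  run proc-E (needs (3, 9, 3), free (4, 9, 6)); after release of (2, 2, 0) the pool is (6, 11, 6)
  run proc-A (needs (4, 5, 5), free (6, 11, 6)); after release of (0, 0, 1) the pool is (6, 11, 7)
(3) Precisely 2 of the possible complete orderings are safe sequences.


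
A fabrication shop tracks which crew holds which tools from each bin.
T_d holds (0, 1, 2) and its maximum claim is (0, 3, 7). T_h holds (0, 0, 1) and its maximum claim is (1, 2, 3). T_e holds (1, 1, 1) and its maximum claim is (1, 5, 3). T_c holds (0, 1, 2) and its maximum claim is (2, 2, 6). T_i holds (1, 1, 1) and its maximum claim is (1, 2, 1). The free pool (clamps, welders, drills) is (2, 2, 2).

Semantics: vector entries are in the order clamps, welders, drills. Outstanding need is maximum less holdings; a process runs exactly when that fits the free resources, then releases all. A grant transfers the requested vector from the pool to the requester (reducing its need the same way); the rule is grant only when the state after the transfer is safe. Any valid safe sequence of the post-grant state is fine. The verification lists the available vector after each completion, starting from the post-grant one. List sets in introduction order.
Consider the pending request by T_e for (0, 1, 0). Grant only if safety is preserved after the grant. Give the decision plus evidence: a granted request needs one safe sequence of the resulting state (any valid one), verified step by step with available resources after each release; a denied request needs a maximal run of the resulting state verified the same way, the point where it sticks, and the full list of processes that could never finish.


GRANT: granting preserves safety; a valid post-grant sequence is T_i, T_h, T_c, T_e, T_d.
Key observation: the transfer keeps a workable pool ((2, 1, 2)); T_i starts the safe sequence.
Step-by-step check of the post-grant state:
  pool = (2, 1, 2)
  run T_i (needs (0, 1, 0), free (2, 1, 2)); after release of (1, 1, 1) the pool is (3, 2, 3)
  run T_h (needs (1, 2, 2), free (3, 2, 3)); after release of (0, 0, 1) the pool is (3, 2, 4)
  run T_c (needs (2, 1, 4), free (3, 2, 4)); after release of (0, 1, 2) the pool is (3, 3, 6)
  run T_e (needs (0, 3, 2), free (3, 3, 6)); after release of (1, 2, 1) the pool is (4, 5, 7)
  run T_d (needs (0, 2, 5), free (4, 5, 7)); after release of (0, 1, 2) the pool is (4, 6, 9)


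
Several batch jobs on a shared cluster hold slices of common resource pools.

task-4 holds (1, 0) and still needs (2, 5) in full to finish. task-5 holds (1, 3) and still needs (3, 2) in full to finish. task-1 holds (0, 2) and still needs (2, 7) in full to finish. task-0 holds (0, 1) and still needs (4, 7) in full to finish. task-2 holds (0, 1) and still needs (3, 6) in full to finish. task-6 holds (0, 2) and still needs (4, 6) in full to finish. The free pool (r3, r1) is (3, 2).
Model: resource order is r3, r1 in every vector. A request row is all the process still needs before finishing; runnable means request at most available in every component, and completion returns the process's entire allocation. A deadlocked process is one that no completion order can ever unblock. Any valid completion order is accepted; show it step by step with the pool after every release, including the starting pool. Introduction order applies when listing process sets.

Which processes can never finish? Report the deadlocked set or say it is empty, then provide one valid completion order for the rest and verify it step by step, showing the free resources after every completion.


Deadlocked: task-1, task-0, task-2 and task-6.
Key observation: once task-5, task-4 finish, the pool peaks at (5, 5) — and every remaining process still needs more r1 than that.
One completion order for the rest: task-5, task-4. Check, step by step:
  pool = (3, 2)
  task-5 needs (3, 2) <= (3, 2) -> finishes; pool += (1, 3) = (4, 5)
  task-4 needs (2, 5) <= (4, 5) -> finishes; pool += (1, 0) = (5, 5)
The blocked processes can never fit:
  task-1 still needs (2, 7) but only (5, 5) is free — short on r1
  task-0 still needs (4, 7) but only (5, 5) is free — short on r1
  task-2 still needs (3, 6) but only (5, 5) is free — short on r1
  task-6 still needs (4, 6) but only (5, 5) is free — short on r1
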